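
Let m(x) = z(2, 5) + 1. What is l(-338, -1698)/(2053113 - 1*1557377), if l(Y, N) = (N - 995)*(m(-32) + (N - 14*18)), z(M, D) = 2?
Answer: 5243271/495736 ≈ 10.577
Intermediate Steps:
m(x) = 3 (m(x) = 2 + 1 = 3)
l(Y, N) = (-995 + N)*(-249 + N) (l(Y, N) = (N - 995)*(3 + (N - 14*18)) = (-995 + N)*(3 + (N - 252)) = (-995 + N)*(3 + (-252 + N)) = (-995 + N)*(-249 + N))
l(-338, -1698)/(2053113 - 1*1557377) = (247755 + (-1698)² - 1244*(-1698))/(2053113 - 1*1557377) = (247755 + 2883204 + 2112312)/(2053113 - 1557377) = 5243271/495736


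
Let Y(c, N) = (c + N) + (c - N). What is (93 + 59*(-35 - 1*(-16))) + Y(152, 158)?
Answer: -724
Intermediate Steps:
Y(c, N) = 2*c (Y(c, N) = (N + c) + (c - N) = 2*c)
(93 + 59*(-35 - 1*(-16))) + Y(152, 158) = (93 + 59*(-35 - 1*(-16))) + 2*152 = (93 + 59*(-35 + 16)) + 304 = (93 + 59*(-19)) + 304 = (93 - 1121) + 304 = -1028 + 304 = -724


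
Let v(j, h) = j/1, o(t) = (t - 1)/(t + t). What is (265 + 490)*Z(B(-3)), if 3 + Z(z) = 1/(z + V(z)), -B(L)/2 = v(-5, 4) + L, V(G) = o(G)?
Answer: -1169495/527 ≈ -2219.2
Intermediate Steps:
o(t) = (-1 + t)/(2*t) (o(t) = (-1 + t)/((2*t)) = (-1 + t)*(1/(2*t)) = (-1 + t)/(2*t))
v(j, h) = j (v(j, h) = j*1 = j)
V(G) = (-1 + G)/(2*G)
B(L) = 10 - 2*L (B(L) = -2*(-5 + L) = 10 - 2*L)
Z(z) = -3 + 1/(z + (-1 + z)/(2*z))
(265 + 490)*Z(B(-3)) = (265 + 490)*((3 - (10 - 2*(-3)) - 6*(10 - 2*(-3))**2)/(-1 + (10 - 2*(-3)) + 2*(10 - 2*(-3))**2)) = 755*((3 - (10 + 6) - 6*(10 + 6)**2)/(-1 + (10 + 6) + 2*(10 + 6)**2)) = 755*((3 - 1*16 - 6*16**2)/(-1 + 16 + 2*16**2)) = 755*((3 - 16 - 6*256)/(-1 + 16 + 2*256)) = 755*((3 - 16 - 1536)/(-1 + 16 + 512)) = 755*(-1549/527) = -1169495/527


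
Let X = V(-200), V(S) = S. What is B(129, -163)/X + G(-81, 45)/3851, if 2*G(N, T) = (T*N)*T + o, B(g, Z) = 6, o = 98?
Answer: -8207903/385100 ≈ -21.314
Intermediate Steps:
X = -200
G(N, T) = 49 + N*T²/2 (G(N, T) = ((T*N)*T + 98)/2 = ((N*T)*T + 98)/2 = (N*T² + 98)/2 = (98 + N*T²)/2 = 49 + N*T²/2)
B(129, -163)/X + G(-81, 45)/3851 = 6/(-200) + (49 + (½)*(-81)*45²)/3851 = 6*(-1/200) + (49 + (½)*(-81)*2025)*(1/3851) = -3/100 + (49 - 164025/2)*(1/3851) = -3/100 - 163927/2*1/3851 = -3/100 - 163927/7702 = -8207903/385100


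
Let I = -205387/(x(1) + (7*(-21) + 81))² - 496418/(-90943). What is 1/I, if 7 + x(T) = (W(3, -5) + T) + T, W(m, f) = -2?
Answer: -484635247/16033098419 ≈ -0.030227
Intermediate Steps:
x(T) = -9 + 2*T (x(T) = -7 + ((-2 + T) + T) = -7 + (-2 + 2*T) = -9 + 2*T)
I = -16033098419/484635247 (I = -205387/((-9 + 2*1) + (7*(-21) + 81))² - 496418/(-90943) = -205387/((-9 + 2) + (-147 + 81))² - 496418*(-1/90943) = -205387/(-7 - 66)² + 496418/90943 = -205387/((-73)²) + 496418/90943 = -205387/5329 + 496418/90943 = -16033098419/484635247 ≈ -33.083)
1/I = 1/(-16033098419/484635247) = -484635247/16033098419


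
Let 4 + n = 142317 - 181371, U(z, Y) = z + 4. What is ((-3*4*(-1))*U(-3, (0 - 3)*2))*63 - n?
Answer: 39814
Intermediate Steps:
U(z, Y) = 4 + z
n = -39058 (n = -4 + (142317 - 181371) = -4 - 39054 = -39058)
((-3*4*(-1))*U(-3, (0 - 3)*2))*63 - n = ((-3*4*(-1))*(4 - 3))*63 - 1*(-39058) = (-12*(-1)*1)*63 + 39058 = (12*1)*63 + 39058 = 12*63 + 39058 = 756 + 39058 = 39814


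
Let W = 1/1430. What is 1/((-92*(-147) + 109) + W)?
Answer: 1430/19495191 ≈ 7.3351e-5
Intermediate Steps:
W = 1/1430 ≈ 0.00069930
1/((-92*(-147) + 109) + W) = 1/((-92*(-147) + 109) + 1/1430) = 1/((13524 + 109) + 1/1430) = 1/(13633 + 1/1430) = 1/(19495191/1430) = 1430/19495191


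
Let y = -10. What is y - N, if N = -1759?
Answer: 1749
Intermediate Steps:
y - N = -10 - 1*(-1759) = -10 + 1759 = 1749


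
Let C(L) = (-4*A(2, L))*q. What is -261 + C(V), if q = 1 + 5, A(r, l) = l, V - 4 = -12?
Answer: -69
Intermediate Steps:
V = -8 (V = 4 - 12 = -8)
q = 6
C(L) = -24*L (C(L) = -4*L*6 = -24*L)
-261 + C(V) = -261 - 24*(-8) = -261 + 192 = -69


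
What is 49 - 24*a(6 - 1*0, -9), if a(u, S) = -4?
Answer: 145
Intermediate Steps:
49 - 24*a(6 - 1*0, -9) = 49 - 24*(-4) = 49 + 96 = 145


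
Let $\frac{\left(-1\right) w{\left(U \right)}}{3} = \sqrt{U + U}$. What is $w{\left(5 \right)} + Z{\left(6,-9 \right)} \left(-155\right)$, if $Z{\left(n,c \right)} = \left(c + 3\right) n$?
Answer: $5580 - 3 \sqrt{10} \approx 5570.5$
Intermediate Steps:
$w{\left(U \right)} = - 3 \sqrt{2} \sqrt{U}$ ($w{\left(U \right)} = - 3 \sqrt{U + U} = - 3 \sqrt{2 U} = - 3 \sqrt{2} \sqrt{U}$)
$Z{\left(n,c \right)} = n \left(3 + c\right)$ ($Z{\left(n,c \right)} = \left(3 + c\right) n = n \left(3 + c\right)$)
$w{\left(5 \right)} + Z{\left(6,-9 \right)} \left(-155\right) = - 3 \sqrt{2} \sqrt{5} + 6 \left(3 - 9\right) \left(-155\right) = - 3 \sqrt{10} + 6 \left(-6\right) \left(-155\right) = - 3 \sqrt{10} - -5580 = - 3 \sqrt{10} + 5580 = 5580 - 3 \sqrt{10}$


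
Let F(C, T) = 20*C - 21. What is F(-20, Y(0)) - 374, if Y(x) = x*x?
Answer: -795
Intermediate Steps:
Y(x) = x**2
F(C, T) = -21 + 20*C
F(-20, Y(0)) - 374 = (-21 + 20*(-20)) - 374 = (-21 - 400) - 374 = -421 - 374 = -795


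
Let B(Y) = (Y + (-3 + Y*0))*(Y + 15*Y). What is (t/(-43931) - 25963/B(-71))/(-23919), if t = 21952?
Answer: 142188261/4206344750176 ≈ 3.3803e-5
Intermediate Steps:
B(Y) = 16*Y*(-3 + Y) (B(Y) = (Y + (-3 + 0))*(16*Y) = (Y - 3)*(16*Y) = (-3 + Y)*(16*Y) = 16*Y*(-3 + Y))
(t/(-43931) - 25963/B(-71))/(-23919) = (21952/(-43931) - 25963*(-1/(1136*(-3 - 71))))/(-23919) = (21952*(-1/43931) - 25963/(16*(-71)*(-74)))*(-1/23919) = (-21952/43931 - 25963/84064)*(-1/23919) = -2985953481/3693015584*(-1/23919) = 142188261/4206344750176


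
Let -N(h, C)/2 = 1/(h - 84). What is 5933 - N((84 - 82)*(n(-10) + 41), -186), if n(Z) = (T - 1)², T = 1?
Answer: 5932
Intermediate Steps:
n(Z) = 0 (n(Z) = (1 - 1)² = 0² = 0)
N(h, C) = -2/(-84 + h) (N(h, C) = -2/(h - 84) = -2/(-84 + h))
5933 - N((84 - 82)*(n(-10) + 41), -186) = 5933 - (-2)/(-84 + (84 - 82)*(0 + 41)) = 5933 - (-2)/(-84 + 2*41) = 5933 - (-2)/(-84 + 82) = 5933 - (-2)/(-2) = 5933 - (-2)*(-1)/2 = 5933 - 1*1 = 5933 - 1 = 5932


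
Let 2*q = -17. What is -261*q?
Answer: 4437/2 ≈ 2218.5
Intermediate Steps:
q = -17/2 (q = (½)*(-17) = -17/2 ≈ -8.5000)
-261*q = -261*(-17/2) = 4437/2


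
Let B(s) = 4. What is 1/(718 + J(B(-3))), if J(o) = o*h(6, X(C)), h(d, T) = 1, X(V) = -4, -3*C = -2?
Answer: 1/722 ≈ 0.0013850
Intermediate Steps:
C = ⅔ (C = -⅓*(-2) = ⅔ ≈ 0.66667)
J(o) = o (J(o) = o*1 = o)
1/(718 + J(B(-3))) = 1/(718 + 4) = 1/722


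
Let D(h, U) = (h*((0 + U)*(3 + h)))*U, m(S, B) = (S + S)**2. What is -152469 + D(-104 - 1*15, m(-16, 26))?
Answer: 14474390635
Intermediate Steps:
m(S, B) = 4*S**2 (m(S, B) = (2*S)**2 = 4*S**2)
D(h, U) = h*U**2*(3 + h) (D(h, U) = (h*(U*(3 + h)))*U = (U*h*(3 + h))*U = h*U**2*(3 + h))
-152469 + D(-104 - 1*15, m(-16, 26)) = -152469 + (-104 - 1*15)*(4*(-16)**2)**2*(3 + (-104 - 1*15)) = -152469 + (-104 - 15)*(4*256)**2*(3 + (-104 - 15)) = -152469 - 119*1024**2*(3 - 119) = -152469 - 119*1048576*(-116) = -152469 + 14474543104 = 14474390635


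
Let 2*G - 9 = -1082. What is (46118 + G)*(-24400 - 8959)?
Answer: -3041106517/2 ≈ -1.5206e+9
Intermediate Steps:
G = -1073/2 (G = 9/2 + (½)*(-1082) = 9/2 - 541 = -1073/2 ≈ -536.50)
(46118 + G)*(-24400 - 8959) = (46118 - 1073/2)*(-24400 - 8959) = (91163/2)*(-33359) = -3041106517/2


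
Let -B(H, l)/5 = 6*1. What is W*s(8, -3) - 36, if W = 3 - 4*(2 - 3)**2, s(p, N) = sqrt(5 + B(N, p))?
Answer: -36 - 5*I ≈ -36.0 - 5.0*I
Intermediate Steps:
B(H, l) = -30
s(p, N) = 5*I (s(p, N) = sqrt(5 - 30) = sqrt(-25) = 5*I)
W = -1 (W = 3 - 4*(-1)**2 = 3 - 4*1 = 3 - 4 = -1)
W*s(8, -3) - 36 = -5*I - 36 = -36 - 5*I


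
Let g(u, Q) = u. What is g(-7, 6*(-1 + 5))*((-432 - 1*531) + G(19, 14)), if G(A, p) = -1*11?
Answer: 6818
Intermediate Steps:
G(A, p) = -11
g(-7, 6*(-1 + 5))*((-432 - 1*531) + G(19, 14)) = -7*((-432 - 1*531) - 11) = -7*((-432 - 531) - 11) = -7*(-963 - 11) = -7*(-974) = 6818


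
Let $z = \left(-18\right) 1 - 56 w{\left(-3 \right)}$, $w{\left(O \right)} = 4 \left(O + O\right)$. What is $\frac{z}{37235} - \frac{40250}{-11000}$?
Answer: $\frac{550289}{148940} \approx 3.6947$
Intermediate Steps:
$w{\left(O \right)} = 8 O$ ($w{\left(O \right)} = 4 \cdot 2 O = 8 O$)
$z = 1326$ ($z = \left(-18\right) 1 - 56 \cdot 8 \left(-3\right) = -18 - -1344 = -18 + 1344 = 1326$)
$\frac{z}{37235} - \frac{40250}{-11000} = \frac{1326}{37235} - \frac{40250}{-11000} = 1326 \cdot \frac{1}{37235} - - \frac{161}{44} = \frac{1326}{37235} + \frac{161}{44} = \frac{550289}{148940}$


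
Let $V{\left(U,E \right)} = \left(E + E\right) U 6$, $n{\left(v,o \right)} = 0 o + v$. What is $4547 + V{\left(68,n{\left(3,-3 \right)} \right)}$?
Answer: $6995$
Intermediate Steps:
$n{\left(v,o \right)} = v$ ($n{\left(v,o \right)} = 0 + v = v$)
$V{\left(U,E \right)} = 12 E U$ ($V{\left(U,E \right)} = 2 E 6 U = 12 E U$)
$4547 + V{\left(68,n{\left(3,-3 \right)} \right)} = 4547 + 12 \cdot 3 \cdot 68 = 4547 + 2448 = 6995$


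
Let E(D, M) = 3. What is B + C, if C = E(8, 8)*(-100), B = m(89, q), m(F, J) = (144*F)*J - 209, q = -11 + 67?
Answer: 717187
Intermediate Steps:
q = 56
m(F, J) = -209 + 144*F*J (m(F, J) = 144*F*J - 209 = -209 + 144*F*J)
B = 717487 (B = -209 + 144*89*56 = -209 + 717696 = 717487)
C = -300 (C = 3*(-100) = -300)
B + C = 717487 - 300 = 717187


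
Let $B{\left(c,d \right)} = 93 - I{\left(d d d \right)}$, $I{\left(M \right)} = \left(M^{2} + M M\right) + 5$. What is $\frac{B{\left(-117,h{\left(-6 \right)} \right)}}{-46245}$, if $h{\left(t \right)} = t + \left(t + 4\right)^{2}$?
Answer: $\frac{8}{9249} \approx 0.00086496$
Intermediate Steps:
$I{\left(M \right)} = 5 + 2 M^{2}$ ($I{\left(M \right)} = \left(M^{2} + M^{2}\right) + 5 = 2 M^{2} + 5 = 5 + 2 M^{2}$)
$h{\left(t \right)} = t + \left(4 + t\right)^{2}$
$B{\left(c,d \right)} = 88 - 2 d^{6}$ ($B{\left(c,d \right)} = 93 - \left(5 + 2 \left(d d d\right)^{2}\right) = 93 - \left(5 + 2 \left(d^{2} d\right)^{2}\right) = 93 - \left(5 + 2 \left(d^{3}\right)^{2}\right) = 93 - \left(5 + 2 d^{6}\right) = 88 - 2 d^{6}$)
$\frac{B{\left(-117,h{\left(-6 \right)} \right)}}{-46245} = \frac{88 - 2 \left(-6 + \left(4 - 6\right)^{2}\right)^{6}}{-46245} = \left(88 - 2 \left(-6 + \left(-2\right)^{2}\right)^{6}\right) \left(- \frac{1}{46245}\right) = \left(88 - 2 \left(-6 + 4\right)^{6}\right) \left(- \frac{1}{46245}\right) = \left(88 - 2 \left(-2\right)^{6}\right) \left(- \frac{1}{46245}\right) = \left(88 - 128\right) \left(- \frac{1}{46245}\right) = \left(-40\right) \left(- \frac{1}{46245}\right) = \frac{8}{9249}$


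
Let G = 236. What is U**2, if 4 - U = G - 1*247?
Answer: 225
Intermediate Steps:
U = 15 (U = 4 - (236 - 1*247) = 4 - (236 - 247) = 4 - 1*(-11) = 4 + 11 = 15)
U**2 = 15**2 = 225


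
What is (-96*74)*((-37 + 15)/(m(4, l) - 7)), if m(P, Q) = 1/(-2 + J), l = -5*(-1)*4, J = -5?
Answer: -547008/25 ≈ -21880.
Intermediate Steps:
l = 20 (l = 5*4 = 20)
m(P, Q) = -1/7 (m(P, Q) = 1/(-2 - 5) = 1/(-7) = -1/7)
(-96*74)*((-37 + 15)/(m(4, l) - 7)) = (-96*74)*((-37 + 15)/(-1/7 - 7)) = -(-156288)/(-50/7) = -(-156288)*(-7)/50 = -7104*77/25 = -547008/25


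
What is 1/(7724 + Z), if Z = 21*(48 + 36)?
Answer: 1/9488 ≈ 0.00010540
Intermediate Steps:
Z = 1764 (Z = 21*84 = 1764)
1/(7724 + Z) = 1/(7724 + 1764) = 1/9488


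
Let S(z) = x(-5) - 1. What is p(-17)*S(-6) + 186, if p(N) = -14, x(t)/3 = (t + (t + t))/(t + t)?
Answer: 137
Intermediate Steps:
x(t) = 9/2 (x(t) = 3*((t + (t + t))/(t + t)) = 3*((t + 2*t)/((2*t))) = 3*((3*t)*(1/(2*t))) = 3*(3/2) = 9/2)
S(z) = 7/2 (S(z) = 9/2 - 1 = 7/2)
p(-17)*S(-6) + 186 = -14*7/2 + 186 = -49 + 186 = 137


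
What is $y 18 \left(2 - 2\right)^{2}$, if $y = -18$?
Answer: $0$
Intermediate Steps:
$y 18 \left(2 - 2\right)^{2} = \left(-18\right) 18 \left(2 - 2\right)^{2} = - 324 \cdot 0^{2} = \left(-324\right) 0 = 0$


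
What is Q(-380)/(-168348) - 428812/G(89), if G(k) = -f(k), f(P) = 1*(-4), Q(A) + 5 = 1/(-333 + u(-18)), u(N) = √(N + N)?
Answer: -37072389354273/345814850 + I/3112333650 ≈ -1.072e+5 + 3.213e-10*I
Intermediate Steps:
u(N) = √2*√N (u(N) = √(2*N) = √2*√N)
Q(A) = -5 + (-333 - 6*I)/110925 (Q(A) = -5 + 1/(-333 + √2*√(-18)) = -5 + 1/(-333 + √2*(3*I*√2)) = -5 + 1/(-333 + 6*I) = -5 + (-333 - 6*I)/110925)
f(P) = -4
G(k) = 4 (G(k) = -1*(-4) = 4)
Q(-380)/(-168348) - 428812/G(89) = (-61662/12325 - 2*I/36975)/(-168348) - 428812/4 = (-61662/12325 - 2*I/36975)*(-1/168348) - 428812*¼ = (10277/345814850 + I/3112333650) - 107203 = -37072389354273/345814850 + I/3112333650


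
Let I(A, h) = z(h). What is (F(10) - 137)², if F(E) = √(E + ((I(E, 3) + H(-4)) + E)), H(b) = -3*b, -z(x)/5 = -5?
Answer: (137 - √57)² ≈ 16757.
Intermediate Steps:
z(x) = 25 (z(x) = -5*(-5) = 25)
I(A, h) = 25
F(E) = √(37 + 2*E) (F(E) = √(E + ((25 - 3*(-4)) + E)) = √(E + ((25 + 12) + E)) = √(E + (37 + E)) = √(37 + 2*E))
(F(10) - 137)² = (√(37 + 2*10) - 137)² = (√(37 + 20) - 137)² = (√57 - 137)² = (-137 + √57)²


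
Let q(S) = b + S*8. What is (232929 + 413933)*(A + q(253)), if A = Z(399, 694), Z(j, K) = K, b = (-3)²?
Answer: 1763992674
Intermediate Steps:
b = 9
q(S) = 9 + 8*S (q(S) = 9 + S*8 = 9 + 8*S)
A = 694
(232929 + 413933)*(A + q(253)) = (232929 + 413933)*(694 + (9 + 8*253)) = 646862*(694 + (9 + 2024)) = 646862*(694 + 2033) = 646862*2727 = 1763992674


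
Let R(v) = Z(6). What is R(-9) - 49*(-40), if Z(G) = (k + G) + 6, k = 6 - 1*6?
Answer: 1972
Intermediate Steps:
k = 0 (k = 6 - 6 = 0)
Z(G) = 6 + G (Z(G) = (0 + G) + 6 = G + 6 = 6 + G)
R(v) = 12 (R(v) = 6 + 6 = 12)
R(-9) - 49*(-40) = 12 - 49*(-40) = 12 + 1960 = 1972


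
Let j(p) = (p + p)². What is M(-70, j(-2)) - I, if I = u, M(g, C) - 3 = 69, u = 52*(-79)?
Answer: 4180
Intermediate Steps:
u = -4108
j(p) = 4*p² (j(p) = (2*p)² = 4*p²)
M(g, C) = 72 (M(g, C) = 3 + 69 = 72)
I = -4108
M(-70, j(-2)) - I = 72 - 1*(-4108) = 72 + 4108 = 4180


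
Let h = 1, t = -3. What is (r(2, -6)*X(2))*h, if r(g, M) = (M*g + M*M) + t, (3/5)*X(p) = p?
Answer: 70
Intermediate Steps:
X(p) = 5*p/3
r(g, M) = -3 + M**2 + M*g (r(g, M) = (M*g + M*M) - 3 = (M*g + M**2) - 3 = (M**2 + M*g) - 3 = -3 + M**2 + M*g)
(r(2, -6)*X(2))*h = ((-3 + (-6)**2 - 6*2)*((5/3)*2))*1 = ((-3 + 36 - 12)*(10/3))*1 = (21*(10/3))*1 = 70*1 = 70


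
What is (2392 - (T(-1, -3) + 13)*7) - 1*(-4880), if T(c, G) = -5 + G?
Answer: 7237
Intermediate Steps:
(2392 - (T(-1, -3) + 13)*7) - 1*(-4880) = (2392 - ((-5 - 3) + 13)*7) - 1*(-4880) = (2392 - (-8 + 13)*7) + 4880 = (2392 - 5*7) + 4880 = (2392 - 1*35) + 4880 = (2392 - 35) + 4880 = 2357 + 4880 = 7237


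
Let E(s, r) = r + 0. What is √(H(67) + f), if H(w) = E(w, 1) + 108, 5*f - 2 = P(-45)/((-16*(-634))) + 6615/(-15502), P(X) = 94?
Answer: √263985301044763735/49141340 ≈ 10.455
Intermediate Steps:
E(s, r) = r
f = 62214801/196565360 (f = ⅖ + (94/((-16*(-634))) + 6615/(-15502))/5 = ⅖ + (94/10144 + 6615*(-1/15502))/5 = ⅖ + (94*(1/10144) - 6615/15502)/5 = ⅖ + (47/5072 - 6615/15502)/5 = ⅖ + (⅕)*(-16411343/39313072) = ⅖ - 16411343/196565360 = 62214801/196565360 ≈ 0.31651)
H(w) = 109 (H(w) = 1 + 108 = 109)
√(H(67) + f) = √(109 + 62214801/196565360) = √(21487839041/196565360) = √263985301044763735/49141340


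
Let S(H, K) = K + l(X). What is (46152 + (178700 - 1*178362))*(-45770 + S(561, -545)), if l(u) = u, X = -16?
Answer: -2153928190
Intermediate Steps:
S(H, K) = -16 + K (S(H, K) = K - 16 = -16 + K)
(46152 + (178700 - 1*178362))*(-45770 + S(561, -545)) = (46152 + (178700 - 1*178362))*(-45770 + (-16 - 545)) = (46152 + (178700 - 178362))*(-45770 - 561) = (46152 + 338)*(-46331) = 46490*(-46331) = -2153928190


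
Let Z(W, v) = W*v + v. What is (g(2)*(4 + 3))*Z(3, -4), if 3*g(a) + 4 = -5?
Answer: 336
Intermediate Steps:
g(a) = -3 (g(a) = -4/3 + (⅓)*(-5) = -4/3 - 5/3 = -3)
Z(W, v) = v + W*v
(g(2)*(4 + 3))*Z(3, -4) = (-3*(4 + 3))*(-4*(1 + 3)) = (-3*7)*(-4*4) = -21*(-16) = 336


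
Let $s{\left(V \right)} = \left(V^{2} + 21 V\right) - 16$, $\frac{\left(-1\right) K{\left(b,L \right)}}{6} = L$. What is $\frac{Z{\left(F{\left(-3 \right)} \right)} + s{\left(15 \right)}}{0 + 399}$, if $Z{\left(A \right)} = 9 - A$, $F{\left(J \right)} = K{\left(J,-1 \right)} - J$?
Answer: $\frac{524}{399} \approx 1.3133$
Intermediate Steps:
$K{\left(b,L \right)} = - 6 L$
$F{\left(J \right)} = 6 - J$ ($F{\left(J \right)} = \left(-6\right) \left(-1\right) - J = 6 - J$)
$s{\left(V \right)} = -16 + V^{2} + 21 V$
$\frac{Z{\left(F{\left(-3 \right)} \right)} + s{\left(15 \right)}}{0 + 399} = \frac{\left(9 - \left(6 - -3\right)\right) + \left(-16 + 15^{2} + 21 \cdot 15\right)}{0 + 399} = \frac{\left(9 - \left(6 + 3\right)\right) + \left(-16 + 225 + 315\right)}{399} = \left(\left(9 - 9\right) + 524\right) \frac{1}{399} = \left(0 + 524\right) \frac{1}{399} = 524 \cdot \frac{1}{399} = \frac{524}{399}$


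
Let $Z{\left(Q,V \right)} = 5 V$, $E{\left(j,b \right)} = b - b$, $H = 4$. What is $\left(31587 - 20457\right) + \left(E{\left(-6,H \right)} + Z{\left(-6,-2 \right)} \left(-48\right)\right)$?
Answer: $11610$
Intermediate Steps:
$E{\left(j,b \right)} = 0$
$\left(31587 - 20457\right) + \left(E{\left(-6,H \right)} + Z{\left(-6,-2 \right)} \left(-48\right)\right) = \left(31587 - 20457\right) + \left(0 + 5 \left(-2\right) \left(-48\right)\right) = 11130 + \left(0 - -480\right) = 11130 + \left(0 + 480\right) = 11130 + 480 = 11610$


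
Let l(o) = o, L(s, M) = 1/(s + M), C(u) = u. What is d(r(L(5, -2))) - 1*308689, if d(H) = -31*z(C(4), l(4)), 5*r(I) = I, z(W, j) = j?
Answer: -308813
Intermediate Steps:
L(s, M) = 1/(M + s)
r(I) = I/5
d(H) = -124 (d(H) = -31*4 = -124)
d(r(L(5, -2))) - 1*308689 = -124 - 1*308689 = -124 - 308689 = -308813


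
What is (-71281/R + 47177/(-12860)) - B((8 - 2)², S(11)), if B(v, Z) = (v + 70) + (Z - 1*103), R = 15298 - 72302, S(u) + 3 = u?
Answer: -614774368/45816965 ≈ -13.418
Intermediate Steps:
S(u) = -3 + u
R = -57004
B(v, Z) = -33 + Z + v (B(v, Z) = (70 + v) + (Z - 103) = (70 + v) + (-103 + Z) = -33 + Z + v)
(-71281/R + 47177/(-12860)) - B((8 - 2)², S(11)) = (-71281/(-57004) + 47177/(-12860)) - (-33 + (-3 + 11) + (8 - 2)²) = (-71281*(-1/57004) + 47177*(-1/12860)) - (-33 + 8 + 6²) = (71281/57004 - 47177/12860) - (-33 + 8 + 36) = -110787753/45816965 - 1*11 = -110787753/45816965 - 11 = -614774368/45816965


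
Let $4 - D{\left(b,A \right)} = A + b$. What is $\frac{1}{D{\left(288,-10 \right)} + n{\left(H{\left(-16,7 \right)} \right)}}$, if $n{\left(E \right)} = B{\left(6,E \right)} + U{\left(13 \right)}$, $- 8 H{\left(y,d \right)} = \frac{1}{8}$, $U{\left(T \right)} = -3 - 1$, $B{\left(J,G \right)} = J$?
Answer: $- \frac{1}{272} \approx -0.0036765$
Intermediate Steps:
$U{\left(T \right)} = -4$ ($U{\left(T \right)} = -3 - 1 = -4$)
$D{\left(b,A \right)} = 4 - A - b$ ($D{\left(b,A \right)} = 4 - \left(A + b\right) = 4 - A - b$)
$H{\left(y,d \right)} = - \frac{1}{64}$ ($H{\left(y,d \right)} = - \frac{1}{8 \cdot 8} = \left(- \frac{1}{8}\right) \frac{1}{8} = - \frac{1}{64}$)
$n{\left(E \right)} = 2$ ($n{\left(E \right)} = 6 - 4 = 2$)
$\frac{1}{D{\left(288,-10 \right)} + n{\left(H{\left(-16,7 \right)} \right)}} = \frac{1}{\left(4 - -10 - 288\right) + 2} = \frac{1}{\left(4 + 10 - 288\right) + 2} = \frac{1}{-274 + 2} = \frac{1}{-272} = - \frac{1}{272}$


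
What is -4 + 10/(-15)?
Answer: -14/3 ≈ -4.6667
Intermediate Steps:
-4 + 10/(-15) = -4 - 1/15*10 = -4 - ⅔ = -14/3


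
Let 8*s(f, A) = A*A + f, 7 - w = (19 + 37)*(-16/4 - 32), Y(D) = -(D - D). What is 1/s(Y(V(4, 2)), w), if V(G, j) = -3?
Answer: 8/4092529 ≈ 1.9548e-6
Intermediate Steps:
Y(D) = 0 (Y(D) = -1*0 = 0)
w = 2023 (w = 7 - (19 + 37)*(-16/4 - 32) = 7 - 56*(-16*¼ - 32) = 7 - 56*(-4 - 32) = 7 - 56*(-36) = 7 - 1*(-2016) = 7 + 2016 = 2023)
s(f, A) = f/8 + A²/8 (s(f, A) = (A*A + f)/8 = (A² + f)/8 = (f + A²)/8 = f/8 + A²/8)
1/s(Y(V(4, 2)), w) = 1/((⅛)*0 + (⅛)*2023²) = 1/(0 + (⅛)*4092529) = 1/(0 + 4092529/8) = 1/(4092529/8) = 8/4092529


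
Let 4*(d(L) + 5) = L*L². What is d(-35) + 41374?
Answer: 122601/4 ≈ 30650.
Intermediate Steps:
d(L) = -5 + L³/4 (d(L) = -5 + (L*L²)/4 = -5 + L³/4)
d(-35) + 41374 = (-5 + (¼)*(-35)³) + 41374 = (-5 + (¼)*(-42875)) + 41374 = (-5 - 42875/4) + 41374 = -42895/4 + 41374 = 122601/4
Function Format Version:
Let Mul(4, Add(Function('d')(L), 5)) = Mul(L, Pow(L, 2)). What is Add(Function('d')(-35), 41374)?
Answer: Rational(122601, 4) ≈ 30650.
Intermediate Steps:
Function('d')(L) = Add(-5, Mul(Rational(1, 4), Pow(L, 3))) (Function('d')(L) = Add(-5, Mul(Rational(1, 4), Mul(L, Pow(L, 2)))) = Add(-5, Mul(Rational(1, 4), Pow(L, 3))))
Add(Function('d')(-35), 41374) = Add(Add(-5, Mul(Rational(1, 4), Pow(-35, 3))), 41374) = Add(Add(-5, Mul(Rational(1, 4), -42875)), 41374) = Add(Add(-5, Rational(-42875, 4)), 41374) = Add(Rational(-42895, 4), 41374) = Rational(122601, 4)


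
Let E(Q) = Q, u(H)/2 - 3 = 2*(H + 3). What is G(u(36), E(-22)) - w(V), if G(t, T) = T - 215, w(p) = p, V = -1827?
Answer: 1590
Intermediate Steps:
u(H) = 18 + 4*H (u(H) = 6 + 2*(2*(H + 3)) = 6 + 2*(2*(3 + H)) = 6 + 2*(6 + 2*H) = 6 + (12 + 4*H) = 18 + 4*H)
G(t, T) = -215 + T
G(u(36), E(-22)) - w(V) = (-215 - 22) - 1*(-1827) = -237 + 1827 = 1590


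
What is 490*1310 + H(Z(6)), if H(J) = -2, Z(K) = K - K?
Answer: 641898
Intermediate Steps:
Z(K) = 0
490*1310 + H(Z(6)) = 490*1310 - 2 = 641900 - 2 = 641898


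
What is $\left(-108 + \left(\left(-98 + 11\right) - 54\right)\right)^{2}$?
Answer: $62001$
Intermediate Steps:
$\left(-108 + \left(\left(-98 + 11\right) - 54\right)\right)^{2} = \left(-108 - 141\right)^{2} = \left(-249\right)^{2} = 62001$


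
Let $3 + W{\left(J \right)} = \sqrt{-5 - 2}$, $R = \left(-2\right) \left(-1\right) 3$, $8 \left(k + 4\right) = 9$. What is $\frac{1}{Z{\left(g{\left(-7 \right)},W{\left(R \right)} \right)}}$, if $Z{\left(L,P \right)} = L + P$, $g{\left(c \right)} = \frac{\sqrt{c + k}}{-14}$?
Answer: $\frac{56 i}{\sqrt{158} - 168 i - 56 \sqrt{7}} \approx -0.20185 - 0.16291 i$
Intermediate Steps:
$k = - \frac{23}{8}$ ($k = -4 + \frac{1}{8} \cdot 9 = -4 + \frac{9}{8} = - \frac{23}{8} \approx -2.875$)
$R = 6$ ($R = 2 \cdot 3 = 6$)
$W{\left(J \right)} = -3 + i \sqrt{7}$ ($W{\left(J \right)} = -3 + \sqrt{-5 - 2} = -3 + \sqrt{-7} = -3 + i \sqrt{7}$)
$g{\left(c \right)} = - \frac{\sqrt{- \frac{23}{8} + c}}{14}$ ($g{\left(c \right)} = \frac{\sqrt{c - \frac{23}{8}}}{-14} = \sqrt{- \frac{23}{8} + c} \left(- \frac{1}{14}\right) = - \frac{\sqrt{- \frac{23}{8} + c}}{14}$)
$\frac{1}{Z{\left(g{\left(-7 \right)},W{\left(R \right)} \right)}} = \frac{1}{- \frac{\sqrt{-46 + 16 \left(-7\right)}}{56} - \left(3 - i \sqrt{7}\right)} = \frac{1}{- \frac{\sqrt{-46 - 112}}{56} - \left(3 - i \sqrt{7}\right)} = \frac{1}{- \frac{\sqrt{-158}}{56} - \left(3 - i \sqrt{7}\right)} = \frac{1}{- \frac{i \sqrt{158}}{56} - \left(3 - i \sqrt{7}\right)} = \frac{1}{-3 + i \sqrt{7} - \frac{i \sqrt{158}}{56}}$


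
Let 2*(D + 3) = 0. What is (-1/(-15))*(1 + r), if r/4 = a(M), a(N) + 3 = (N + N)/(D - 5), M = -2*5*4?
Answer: 29/15 ≈ 1.9333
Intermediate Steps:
D = -3 (D = -3 + (½)*0 = -3 + 0 = -3)
M = -40 (M = -10*4 = -40)
a(N) = -3 - N/4 (a(N) = -3 + (N + N)/(-3 - 5) = -3 + (2*N)/(-8) = -3 + (2*N)*(-⅛) = -3 - N/4)
r = 28 (r = 4*(-3 - ¼*(-40)) = 4*(-3 + 10) = 4*7 = 28)
(-1/(-15))*(1 + r) = (-1/(-15))*(1 + 28) = -1*(-1/15)*29 = (1/15)*29 = 29/15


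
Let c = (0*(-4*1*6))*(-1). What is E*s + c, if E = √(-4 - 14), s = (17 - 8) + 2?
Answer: 33*I*√2 ≈ 46.669*I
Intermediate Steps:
s = 11 (s = 9 + 2 = 11)
c = 0 (c = (0*(-4*6))*(-1) = (0*(-24))*(-1) = 0*(-1) = 0)
E = 3*I*√2 (E = √(-18) = 3*I*√2 ≈ 4.2426*I)
E*s + c = (3*I*√2)*11 + 0 = 33*I*√2 + 0 = 33*I*√2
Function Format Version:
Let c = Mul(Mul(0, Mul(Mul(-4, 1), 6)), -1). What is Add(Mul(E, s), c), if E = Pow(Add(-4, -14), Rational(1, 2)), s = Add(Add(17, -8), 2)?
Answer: Mul(33, I, Pow(2, Rational(1, 2))) ≈ Mul(46.669, I)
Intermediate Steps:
s = 11 (s = Add(9, 2) = 11)
c = 0 (c = Mul(Mul(0, Mul(-4, 6)), -1) = Mul(Mul(0, -24), -1) = Mul(0, -1) = 0)
E = Mul(3, I, Pow(2, Rational(1, 2))) (E = Pow(-18, Rational(1, 2)) = Mul(3, I, Pow(2, Rational(1, 2))) ≈ Mul(4.2426, I))
Add(Mul(E, s), c) = Add(Mul(Mul(3, I, Pow(2, Rational(1, 2))), 11), 0) = Add(Mul(33, I, Pow(2, Rational(1, 2))), 0) = Mul(33, I, Pow(2, Rational(1, 2)))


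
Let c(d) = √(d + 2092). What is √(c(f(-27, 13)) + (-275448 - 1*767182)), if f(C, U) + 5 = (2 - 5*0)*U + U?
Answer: √(-1042630 + √2126) ≈ 1021.1*I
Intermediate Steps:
f(C, U) = -5 + 3*U (f(C, U) = -5 + ((2 - 5*0)*U + U) = -5 + ((2 + 0)*U + U) = -5 + (2*U + U) = -5 + 3*U)
c(d) = √(2092 + d)
√(c(f(-27, 13)) + (-275448 - 1*767182)) = √(√(2092 + (-5 + 3*13)) + (-275448 - 1*767182)) = √(√(2092 + (-5 + 39)) + (-275448 - 767182)) = √(√(2092 + 34) - 1042630) = √(√2126 - 1042630) = √(-1042630 + √2126)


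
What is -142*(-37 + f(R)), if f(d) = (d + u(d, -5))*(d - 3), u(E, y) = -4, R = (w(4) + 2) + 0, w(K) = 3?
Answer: 4970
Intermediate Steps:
R = 5 (R = (3 + 2) + 0 = 5 + 0 = 5)
f(d) = (-4 + d)*(-3 + d) (f(d) = (d - 4)*(d - 3) = (-4 + d)*(-3 + d))
-142*(-37 + f(R)) = -142*(-37 + (12 + 5² - 7*5)) = -142*(-37 + (12 + 25 - 35)) = -142*(-37 + 2) = -142*(-35) = 4970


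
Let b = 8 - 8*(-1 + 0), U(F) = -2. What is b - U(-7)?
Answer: 18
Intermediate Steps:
b = 16 (b = 8 - 8*(-1) = 8 + 8 = 16)
b - U(-7) = 16 - 1*(-2) = 16 + 2 = 18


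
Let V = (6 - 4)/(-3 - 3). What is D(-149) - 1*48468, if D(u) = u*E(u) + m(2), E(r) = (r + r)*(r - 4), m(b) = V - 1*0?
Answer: -20525923/3 ≈ -6.8420e+6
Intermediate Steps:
V = -1/3 (V = 2/(-6) = 2*(-1/6) = -1/3 ≈ -0.33333)
m(b) = -1/3 (m(b) = -1/3 - 1*0 = -1/3 + 0 = -1/3)
E(r) = 2*r*(-4 + r) (E(r) = (2*r)*(-4 + r) = 2*r*(-4 + r))
D(u) = -1/3 + 2*u**2*(-4 + u) (D(u) = u*(2*u*(-4 + u)) - 1/3 = 2*u**2*(-4 + u) - 1/3 = -1/3 + 2*u**2*(-4 + u))
D(-149) - 1*48468 = (-1/3 + 2*(-149)**2*(-4 - 149)) - 1*48468 = (-1/3 + 2*22201*(-153)) - 48468 = (-1/3 - 6793506) - 48468 = -20380519/3 - 48468 = -20525923/3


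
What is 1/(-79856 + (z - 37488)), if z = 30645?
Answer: -1/86699 ≈ -1.1534e-5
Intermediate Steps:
1/(-79856 + (z - 37488)) = 1/(-79856 + (30645 - 37488)) = 1/(-79856 - 6843) = 1/(-86699) = -1/86699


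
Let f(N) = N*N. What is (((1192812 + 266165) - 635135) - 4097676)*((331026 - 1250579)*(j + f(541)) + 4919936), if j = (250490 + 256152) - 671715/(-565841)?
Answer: 36799859155889295396636/15293 ≈ 2.4063e+18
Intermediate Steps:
j = 286679487637/565841 (j = 506642 - 671715*(-1/565841) = 506642 + 671715/565841 = 286679487637/565841 ≈ 5.0664e+5)
f(N) = N²
(((1192812 + 266165) - 635135) - 4097676)*((331026 - 1250579)*(j + f(541)) + 4919936) = (((1192812 + 266165) - 635135) - 4097676)*((331026 - 1250579)*(286679487637/565841 + 541²) + 4919936) = ((1458977 - 635135) - 4097676)*(-919553*(286679487637/565841 + 292681) + 4919936) = (823842 - 4097676)*(-919553*452290397358/565841 + 4919936) = -3273834*(-415904991761740974/565841 + 4919936) = -3273834*(-415902207860234798/565841) = 36799859155889295396636/15293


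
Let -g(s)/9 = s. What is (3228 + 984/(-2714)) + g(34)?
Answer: 3964662/1357 ≈ 2921.6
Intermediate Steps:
g(s) = -9*s
(3228 + 984/(-2714)) + g(34) = (3228 + 984/(-2714)) - 9*34 = (3228 + 984*(-1/2714)) - 306 = (3228 - 492/1357) - 306 = 4379904/1357 - 306 = 3964662/1357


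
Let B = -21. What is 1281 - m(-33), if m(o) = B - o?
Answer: 1269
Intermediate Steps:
m(o) = -21 - o
1281 - m(-33) = 1281 - (-21 - 1*(-33)) = 1281 - (-21 + 33) = 1281 - 1*12 = 1281 - 12 = 1269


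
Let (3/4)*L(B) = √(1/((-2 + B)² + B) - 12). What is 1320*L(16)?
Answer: 880*I*√134779/53 ≈ 6095.6*I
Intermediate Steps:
L(B) = 4*√(-12 + 1/(B + (-2 + B)²))/3 (L(B) = 4*√(1/((-2 + B)² + B) - 12)/3 = 4*√(1/(B + (-2 + B)²) - 12)/3 = 4*√(-12 + 1/(B + (-2 + B)²))/3)
1320*L(16) = 1320*(4*√((1 - 12*16 - 12*(-2 + 16)²)/(16 + (-2 + 16)²))/3) = 1320*(4*√((1 - 192 - 12*14²)/(16 + 14²))/3) = 1320*(4*√((1 - 192 - 12*196)/(16 + 196))/3) = 1320*(4*√((1 - 192 - 2352)/212)/3) = 1320*(4*√((1/212)*(-2543))/3) = 1320*(4*√(-2543/212)/3) = 1320*(4*(I*√134779/106)/3) = 1320*(2*I*√134779/159) = 880*I*√134779/53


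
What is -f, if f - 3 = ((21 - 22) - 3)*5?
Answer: 17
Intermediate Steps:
f = -17 (f = 3 + ((21 - 22) - 3)*5 = 3 + (-1 - 3)*5 = 3 - 4*5 = 3 - 20 = -17)
-f = -1*(-17) = 17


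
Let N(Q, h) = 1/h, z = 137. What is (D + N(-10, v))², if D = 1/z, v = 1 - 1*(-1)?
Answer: 19321/75076 ≈ 0.25735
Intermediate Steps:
v = 2 (v = 1 + 1 = 2)
D = 1/137 ≈ 0.0072993
(D + N(-10, v))² = (1/137 + 1/2)² = (1/137 + ½)² = (139/274)² = 19321/75076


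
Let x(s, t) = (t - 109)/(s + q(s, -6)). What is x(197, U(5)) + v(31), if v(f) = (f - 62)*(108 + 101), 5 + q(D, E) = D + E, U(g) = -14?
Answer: -2481580/383 ≈ -6479.3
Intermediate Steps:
q(D, E) = -5 + D + E (q(D, E) = -5 + (D + E) = -5 + D + E)
x(s, t) = (-109 + t)/(-11 + 2*s) (x(s, t) = (t - 109)/(s + (-5 + s - 6)) = (-109 + t)/(s + (-11 + s)) = (-109 + t)/(-11 + 2*s))
v(f) = -12958 + 209*f (v(f) = (-62 + f)*209 = -12958 + 209*f)
x(197, U(5)) + v(31) = (-109 - 14)/(-11 + 2*197) + (-12958 + 209*31) = -123/(-11 + 394) + (-12958 + 6479) = -123/383 - 6479 = -2481580/383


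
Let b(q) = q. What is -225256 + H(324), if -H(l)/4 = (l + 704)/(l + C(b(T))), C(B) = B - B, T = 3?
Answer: -18246764/81 ≈ -2.2527e+5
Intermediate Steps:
C(B) = 0
H(l) = -4*(704 + l)/l (H(l) = -4*(l + 704)/(l + 0) = -4*(704 + l)/l)
-225256 + H(324) = -225256 + (-4 - 2816/324) = -225256 + (-4 - 2816*1/324) = -225256 + (-4 - 704/81) = -225256 - 1028/81 = -18246764/81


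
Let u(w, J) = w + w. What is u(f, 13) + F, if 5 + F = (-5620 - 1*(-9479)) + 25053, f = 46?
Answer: 28999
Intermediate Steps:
u(w, J) = 2*w
F = 28907 (F = -5 + ((-5620 - 1*(-9479)) + 25053) = -5 + ((-5620 + 9479) + 25053) = -5 + (3859 + 25053) = -5 + 28912 = 28907)
u(f, 13) + F = 2*46 + 28907 = 92 + 28907 = 28999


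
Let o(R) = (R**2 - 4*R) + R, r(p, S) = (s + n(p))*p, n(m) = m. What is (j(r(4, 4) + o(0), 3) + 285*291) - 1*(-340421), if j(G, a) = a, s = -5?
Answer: 423359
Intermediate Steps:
r(p, S) = p*(-5 + p) (r(p, S) = (-5 + p)*p = p*(-5 + p))
o(R) = R**2 - 3*R
(j(r(4, 4) + o(0), 3) + 285*291) - 1*(-340421) = (3 + 285*291) - 1*(-340421) = (3 + 82935) + 340421 = 82938 + 340421 = 423359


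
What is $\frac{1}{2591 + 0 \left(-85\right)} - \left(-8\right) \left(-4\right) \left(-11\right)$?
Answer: $\frac{912033}{2591} \approx 352.0$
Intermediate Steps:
$\frac{1}{2591 + 0 \left(-85\right)} - \left(-8\right) \left(-4\right) \left(-11\right) = \frac{1}{2591 + 0} - 32 \left(-11\right) = \frac{1}{2591} - -352 = \frac{1}{2591} + 352 = \frac{912033}{2591}$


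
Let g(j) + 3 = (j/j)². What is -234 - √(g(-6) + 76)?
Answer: -234 - √74 ≈ -242.60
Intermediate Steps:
g(j) = -2 (g(j) = -3 + (j/j)² = -3 + 1² = -3 + 1 = -2)
-234 - √(g(-6) + 76) = -234 - √(-2 + 76) = -234 - √74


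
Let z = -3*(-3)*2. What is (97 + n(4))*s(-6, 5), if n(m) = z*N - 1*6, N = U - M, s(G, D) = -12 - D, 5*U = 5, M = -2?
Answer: -2465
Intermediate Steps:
U = 1 (U = (⅕)*5 = 1)
z = 18 (z = 9*2 = 18)
N = 3 (N = 1 - 1*(-2) = 1 + 2 = 3)
n(m) = 48 (n(m) = 18*3 - 1*6 = 54 - 6 = 48)
(97 + n(4))*s(-6, 5) = (97 + 48)*(-12 - 1*5) = 145*(-12 - 5) = 145*(-17) = -2465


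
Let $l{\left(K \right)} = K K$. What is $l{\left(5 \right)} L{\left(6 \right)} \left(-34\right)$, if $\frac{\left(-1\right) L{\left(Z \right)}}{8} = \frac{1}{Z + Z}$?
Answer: $\frac{1700}{3} \approx 566.67$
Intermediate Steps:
$l{\left(K \right)} = K^{2}$
$L{\left(Z \right)} = - \frac{4}{Z}$ ($L{\left(Z \right)} = - \frac{8}{Z + Z} = - \frac{8}{2 Z} = - 8 \frac{1}{2 Z} = - \frac{4}{Z}$)
$l{\left(5 \right)} L{\left(6 \right)} \left(-34\right) = 5^{2} \left(- \frac{4}{6}\right) \left(-34\right) = 25 \left(\left(-4\right) \frac{1}{6}\right) \left(-34\right) = 25 \left(- \frac{2}{3}\right) \left(-34\right) = \left(- \frac{50}{3}\right) \left(-34\right) = \frac{1700}{3}$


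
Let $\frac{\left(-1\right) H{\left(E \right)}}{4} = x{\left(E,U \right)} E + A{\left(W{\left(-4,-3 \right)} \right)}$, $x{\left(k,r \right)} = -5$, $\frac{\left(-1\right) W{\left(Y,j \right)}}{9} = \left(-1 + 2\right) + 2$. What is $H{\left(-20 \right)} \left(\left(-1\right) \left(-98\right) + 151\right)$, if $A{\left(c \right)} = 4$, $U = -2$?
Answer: $-103584$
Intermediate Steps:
$W{\left(Y,j \right)} = -27$ ($W{\left(Y,j \right)} = - 9 \left(\left(-1 + 2\right) + 2\right) = - 9 \left(1 + 2\right) = \left(-9\right) 3 = -27$)
$H{\left(E \right)} = -16 + 20 E$ ($H{\left(E \right)} = - 4 \left(- 5 E + 4\right) = - 4 \left(4 - 5 E\right) = -16 + 20 E$)
$H{\left(-20 \right)} \left(\left(-1\right) \left(-98\right) + 151\right) = \left(-16 + 20 \left(-20\right)\right) \left(\left(-1\right) \left(-98\right) + 151\right) = \left(-16 - 400\right) \left(98 + 151\right) = \left(-416\right) 249 = -103584$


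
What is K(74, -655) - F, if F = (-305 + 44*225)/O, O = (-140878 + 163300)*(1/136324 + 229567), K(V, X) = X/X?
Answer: 3473793104309/3473799579699 ≈ 1.0000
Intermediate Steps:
K(V, X) = 1
O = 350853757549599/68162 (O = 22422*(1/136324 + 229567) = 22422*(31295491709/136324) = 350853757549599/68162 ≈ 5.1474e+9)
F = 6475390/3473799579699 (F = (-305 + 44*225)/(350853757549599/68162) = (-305 + 9900)*(68162/350853757549599) = 9595*(68162/350853757549599) = 6475390/3473799579699 ≈ 1.8641e-6)
K(74, -655) - F = 1 - 1*6475390/3473799579699 = 1 - 6475390/3473799579699 = 3473793104309/3473799579699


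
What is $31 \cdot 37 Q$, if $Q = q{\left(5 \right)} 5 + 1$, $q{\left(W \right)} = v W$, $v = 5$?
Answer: $144522$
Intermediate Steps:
$q{\left(W \right)} = 5 W$
$Q = 126$ ($Q = 5 \cdot 5 \cdot 5 + 1 = 25 \cdot 5 + 1 = 125 + 1 = 126$)
$31 \cdot 37 Q = 31 \cdot 37 \cdot 126 = 1147 \cdot 126 = 144522$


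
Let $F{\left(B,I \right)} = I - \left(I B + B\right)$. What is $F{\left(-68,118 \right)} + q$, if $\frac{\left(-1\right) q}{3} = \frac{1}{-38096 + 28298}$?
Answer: $\frac{26813861}{3266} \approx 8210.0$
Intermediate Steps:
$q = \frac{1}{3266}$ ($q = - \frac{3}{-38096 + 28298} = - \frac{3}{-9798} = \left(-3\right) \left(- \frac{1}{9798}\right) = \frac{1}{3266} \approx 0.00030618$)
$F{\left(B,I \right)} = I - B - B I$ ($F{\left(B,I \right)} = I - \left(B I + B\right) = I - \left(B + B I\right) = I - B - B I$)
$F{\left(-68,118 \right)} + q = \left(118 - -68 - \left(-68\right) 118\right) + \frac{1}{3266} = \left(118 + 68 + 8024\right) + \frac{1}{3266} = 8210 + \frac{1}{3266} = \frac{26813861}{3266}$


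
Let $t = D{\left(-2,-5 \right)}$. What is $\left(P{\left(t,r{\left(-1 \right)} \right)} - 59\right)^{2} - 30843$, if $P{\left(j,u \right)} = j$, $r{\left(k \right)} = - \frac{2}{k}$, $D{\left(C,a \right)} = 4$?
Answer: $-27818$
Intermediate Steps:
$t = 4$
$\left(P{\left(t,r{\left(-1 \right)} \right)} - 59\right)^{2} - 30843 = \left(4 - 59\right)^{2} - 30843 = \left(-55\right)^{2} - 30843 = 3025 - 30843 = -27818$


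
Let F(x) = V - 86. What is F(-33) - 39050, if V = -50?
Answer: -39186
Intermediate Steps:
F(x) = -136 (F(x) = -50 - 86 = -136)
F(-33) - 39050 = -136 - 39050 = -39186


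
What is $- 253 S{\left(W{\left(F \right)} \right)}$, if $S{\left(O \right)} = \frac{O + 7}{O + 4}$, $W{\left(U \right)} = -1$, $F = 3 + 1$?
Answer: $-506$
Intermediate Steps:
$F = 4$
$S{\left(O \right)} = \frac{7 + O}{4 + O}$
$- 253 S{\left(W{\left(F \right)} \right)} = - 253 \frac{7 - 1}{4 - 1} = - 253 \cdot \frac{1}{3} \cdot 6 = \left(-253\right) 2 = -506$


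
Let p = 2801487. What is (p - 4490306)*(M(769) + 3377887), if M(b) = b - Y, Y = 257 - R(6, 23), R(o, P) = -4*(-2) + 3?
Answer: -5705522997790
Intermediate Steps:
R(o, P) = 11 (R(o, P) = 8 + 3 = 11)
Y = 246 (Y = 257 - 1*11 = 257 - 11 = 246)
M(b) = -246 + b (M(b) = b - 1*246 = b - 246 = -246 + b)
(p - 4490306)*(M(769) + 3377887) = (2801487 - 4490306)*((-246 + 769) + 3377887) = -1688819*(523 + 3377887) = -1688819*3378410 = -5705522997790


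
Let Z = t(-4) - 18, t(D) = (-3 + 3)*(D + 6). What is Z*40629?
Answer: -731322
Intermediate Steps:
t(D) = 0 (t(D) = 0*(6 + D) = 0)
Z = -18 (Z = 0 - 18 = -18)
Z*40629 = -18*40629 = -731322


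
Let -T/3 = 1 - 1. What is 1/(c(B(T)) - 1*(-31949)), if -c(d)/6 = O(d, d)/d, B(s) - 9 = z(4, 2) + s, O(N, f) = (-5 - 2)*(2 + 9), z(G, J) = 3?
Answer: 2/63975 ≈ 3.1262e-5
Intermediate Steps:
T = 0 (T = -3*(1 - 1) = -3*0 = 0)
O(N, f) = -77 (O(N, f) = -7*11 = -77)
B(s) = 12 + s (B(s) = 9 + (3 + s) = 12 + s)
c(d) = 462/d (c(d) = -(-462)/d = 462/d)
1/(c(B(T)) - 1*(-31949)) = 1/(462/(12 + 0) - 1*(-31949)) = 1/(462/12 + 31949) = 1/(462*(1/12) + 31949) = 1/(77/2 + 31949) = 1/(63975/2) = 2/63975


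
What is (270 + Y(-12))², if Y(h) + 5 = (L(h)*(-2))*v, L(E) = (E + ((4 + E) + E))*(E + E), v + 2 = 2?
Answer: 70225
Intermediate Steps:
v = 0 (v = -2 + 2 = 0)
L(E) = 2*E*(4 + 3*E) (L(E) = (E + (4 + 2*E))*(2*E) = (4 + 3*E)*(2*E) = 2*E*(4 + 3*E))
Y(h) = -5 (Y(h) = -5 + ((2*h*(4 + 3*h))*(-2))*0 = -5 - 4*h*(4 + 3*h)*0 = -5 + 0 = -5)
(270 + Y(-12))² = (270 - 5)² = 265² = 70225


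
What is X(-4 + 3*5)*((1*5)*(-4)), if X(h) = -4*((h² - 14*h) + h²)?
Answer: 7040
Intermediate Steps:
X(h) = -8*h² + 56*h (X(h) = -4*(-14*h + 2*h²) = -8*h² + 56*h)
X(-4 + 3*5)*((1*5)*(-4)) = (8*(-4 + 3*5)*(7 - (-4 + 3*5)))*((1*5)*(-4)) = (8*(-4 + 15)*(7 - (-4 + 15)))*(5*(-4)) = (8*11*(7 - 1*11))*(-20) = (8*11*(7 - 11))*(-20) = (8*11*(-4))*(-20) = -352*(-20) = 7040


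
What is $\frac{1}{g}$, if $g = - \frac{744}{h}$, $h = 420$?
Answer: $- \frac{35}{62} \approx -0.56452$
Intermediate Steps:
$g = - \frac{62}{35}$ ($g = - \frac{744}{420} = \left(-744\right) \frac{1}{420} = - \frac{62}{35} \approx -1.7714$)
$\frac{1}{g} = \frac{1}{- \frac{62}{35}} = - \frac{35}{62}$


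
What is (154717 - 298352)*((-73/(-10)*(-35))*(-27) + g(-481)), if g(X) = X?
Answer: -1843555225/2 ≈ -9.2178e+8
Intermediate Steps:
(154717 - 298352)*((-73/(-10)*(-35))*(-27) + g(-481)) = (154717 - 298352)*((-73/(-10)*(-35))*(-27) - 481) = -143635*((-73*(-1/10)*(-35))*(-27) - 481) = -143635*(((73/10)*(-35))*(-27) - 481) = -143635*(-511/2*(-27) - 481) = -143635*(13797/2 - 481) = -143635*12835/2 = -1843555225/2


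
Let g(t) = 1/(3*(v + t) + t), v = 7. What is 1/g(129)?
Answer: 537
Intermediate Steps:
g(t) = 1/(21 + 4*t) (g(t) = 1/(3*(7 + t) + t) = 1/((21 + 3*t) + t) = 1/(21 + 4*t))
1/g(129) = 1/(1/(21 + 4*129)) = 1/(1/(21 + 516)) = 1/(1/537) = 537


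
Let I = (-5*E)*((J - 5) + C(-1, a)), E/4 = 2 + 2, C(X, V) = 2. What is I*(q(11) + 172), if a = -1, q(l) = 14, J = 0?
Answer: 44640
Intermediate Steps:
E = 16 (E = 4*(2 + 2) = 4*4 = 16)
I = 240 (I = (-5*16)*((0 - 5) + 2) = -80*(-5 + 2) = -80*(-3) = 240)
I*(q(11) + 172) = 240*(14 + 172) = 240*186 = 44640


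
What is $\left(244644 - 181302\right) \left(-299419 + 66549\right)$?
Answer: $-14750451540$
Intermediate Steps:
$\left(244644 - 181302\right) \left(-299419 + 66549\right) = 63342 \left(-232870\right) = -14750451540$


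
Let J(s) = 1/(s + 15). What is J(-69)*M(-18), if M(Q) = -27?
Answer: ½ ≈ 0.50000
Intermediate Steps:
J(s) = 1/(15 + s)
J(-69)*M(-18) = -27/(15 - 69) = -27/(-54) = -1/54*(-27) = ½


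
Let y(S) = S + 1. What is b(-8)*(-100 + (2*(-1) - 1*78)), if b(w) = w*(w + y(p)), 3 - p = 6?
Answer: -14400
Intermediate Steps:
p = -3 (p = 3 - 1*6 = 3 - 6 = -3)
y(S) = 1 + S
b(w) = w*(-2 + w) (b(w) = w*(w + (1 - 3)) = w*(w - 2) = w*(-2 + w))
b(-8)*(-100 + (2*(-1) - 1*78)) = (-8*(-2 - 8))*(-100 + (2*(-1) - 1*78)) = (-8*(-10))*(-100 + (-2 - 78)) = 80*(-100 - 80) = 80*(-180) = -14400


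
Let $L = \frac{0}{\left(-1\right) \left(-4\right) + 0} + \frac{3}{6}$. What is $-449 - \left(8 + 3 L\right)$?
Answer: $- \frac{917}{2} \approx -458.5$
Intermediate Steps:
$L = \frac{1}{2}$ ($L = \frac{0}{4 + 0} + 3 \cdot \frac{1}{6} = \frac{0}{4} + \frac{1}{2} = 0 \cdot \frac{1}{4} + \frac{1}{2} = 0 + \frac{1}{2} = \frac{1}{2} \approx 0.5$)
$-449 - \left(8 + 3 L\right) = -449 - \left(8 + 3 \cdot \frac{1}{2}\right) = -449 - \left(8 + \frac{3}{2}\right) = -449 - \frac{19}{2} = - \frac{917}{2}$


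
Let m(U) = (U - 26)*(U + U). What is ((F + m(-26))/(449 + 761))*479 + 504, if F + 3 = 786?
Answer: 207283/110 ≈ 1884.4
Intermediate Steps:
m(U) = 2*U*(-26 + U) (m(U) = (-26 + U)*(2*U) = 2*U*(-26 + U))
F = 783 (F = -3 + 786 = 783)
((F + m(-26))/(449 + 761))*479 + 504 = ((783 + 2*(-26)*(-26 - 26))/(449 + 761))*479 + 504 = ((783 + 2*(-26)*(-52))/1210)*479 + 504 = ((783 + 2704)*(1/1210))*479 + 504 = (3487*(1/1210))*479 + 504 = (317/110)*479 + 504 = 151843/110 + 504 = 207283/110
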